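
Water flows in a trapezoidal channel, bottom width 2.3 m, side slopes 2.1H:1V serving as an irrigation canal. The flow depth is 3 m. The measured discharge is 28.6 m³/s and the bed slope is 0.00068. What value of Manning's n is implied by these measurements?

With bottom width b = 2.3 m and side slope z = 2.1: A = (b + zy)y = (2.3 + 2.1×3)×3 = 25.8 m²; P = b + 2y√(1+z²) = 2.3 + 2×3×2.326 = 16.26 m.
Hydraulic radius R = A/P = 25.8/16.26 = 1.587 m.
Rearranging Manning's equation: n = (1/Q) A R^(2/3) S^(1/2) = (1/28.6) × 25.8 × 1.587^(2/3) × √0.00068 = 0.032.

n = 0.032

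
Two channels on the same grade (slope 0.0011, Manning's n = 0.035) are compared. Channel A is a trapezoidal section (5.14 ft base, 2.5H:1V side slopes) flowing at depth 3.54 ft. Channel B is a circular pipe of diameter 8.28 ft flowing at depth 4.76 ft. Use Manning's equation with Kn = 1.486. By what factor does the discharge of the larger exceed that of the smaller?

1.45

Channel A: With bottom width b = 5.14 ft and side slope z = 2.5: A = (b + zy)y = (5.14 + 2.5×3.54)×3.54 = 49.52 ft²; P = b + 2y√(1+z²) = 5.14 + 2×3.54×2.693 = 24.2 ft. Hydraulic radius R = A/P = 49.52/24.2 = 2.046 ft. Q_A = (1.486/0.035)·49.52·2.046^(2/3)·√0.0011 = 112.4 ft³/s.
Channel B: For a circular section of diameter D = 8.28 ft at depth y = 4.76 ft, the central angle is θ = 2 arccos(1 − 2y/D) = 3.442 rad. Then A = (D²/8)(θ − sin θ) = 32.04 ft² and P = Dθ/2 = 14.25 ft. Hydraulic radius R = A/P = 32.04/14.25 = 2.248 ft. Q_B = (1.486/0.035)·32.04·2.248^(2/3)·√0.0011 = 77.42 ft³/s.
The larger discharge is 112.4 ft³/s and the smaller is 77.42 ft³/s; the ratio is 1.45.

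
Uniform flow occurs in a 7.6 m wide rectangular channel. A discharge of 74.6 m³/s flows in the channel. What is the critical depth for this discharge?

For a rectangular channel, critical depth y_c = (q²/g)^(1/3) where q = Q/b = 74.6/7.6 = 9.816 m²/s.
So y_c = (9.816²/9.81)^(1/3) = 2.14 m.

y_c = 2.14 m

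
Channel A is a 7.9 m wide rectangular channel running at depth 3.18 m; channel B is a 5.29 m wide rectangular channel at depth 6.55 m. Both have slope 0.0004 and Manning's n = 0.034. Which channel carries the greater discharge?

channel B

Channel A: Flow area A = b·y = 7.9 × 3.18 = 25.12 m². Wetted perimeter P = b + 2y = 7.9 + 2×3.18 = 14.26 m. Hydraulic radius R = A/P = 25.12/14.26 = 1.762 m. Q_A = (1/0.034)·25.12·1.762^(2/3)·√0.0004 = 21.56 m³/s.
Channel B: Flow area A = b·y = 5.29 × 6.55 = 34.65 m². Wetted perimeter P = b + 2y = 5.29 + 2×6.55 = 18.39 m. Hydraulic radius R = A/P = 34.65/18.39 = 1.884 m. Q_B = (1/0.034)·34.65·1.884^(2/3)·√0.0004 = 31.09 m³/s.
Q_A = 21.56 m³/s vs Q_B = 31.09 m³/s, so channel B carries more.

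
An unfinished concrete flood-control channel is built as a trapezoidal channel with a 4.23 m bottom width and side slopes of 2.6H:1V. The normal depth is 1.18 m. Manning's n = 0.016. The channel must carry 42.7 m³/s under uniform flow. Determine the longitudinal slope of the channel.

With bottom width b = 4.23 m and side slope z = 2.6: A = (b + zy)y = (4.23 + 2.6×1.18)×1.18 = 8.612 m²; P = b + 2y√(1+z²) = 4.23 + 2×1.18×2.786 = 10.8 m.
Hydraulic radius R = A/P = 8.612/10.8 = 0.7971 m.
From Manning's equation, S = [nQ / (1 A R^(2/3))]² = [0.016 × 42.7 / (1 × 8.612 × 0.7971^(2/3))]² = 0.00852.

S = 0.00852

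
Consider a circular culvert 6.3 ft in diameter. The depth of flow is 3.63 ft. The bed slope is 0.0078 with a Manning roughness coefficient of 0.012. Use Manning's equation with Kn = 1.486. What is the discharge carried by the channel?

Q = 291 ft³/s

For a circular section of diameter D = 6.3 ft at depth y = 3.63 ft, the central angle is θ = 2 arccos(1 − 2y/D) = 3.448 rad. Then A = (D²/8)(θ − sin θ) = 18.6 ft² and P = Dθ/2 = 10.86 ft.
Hydraulic radius R = A/P = 18.6/10.86 = 1.713 ft.
Manning's equation: Q = (1.486/n) A R^(2/3) S^(1/2) = (1.486/0.012) × 18.6 × 1.713^(2/3) × 0.0078^(1/2) = 291 ft³/s.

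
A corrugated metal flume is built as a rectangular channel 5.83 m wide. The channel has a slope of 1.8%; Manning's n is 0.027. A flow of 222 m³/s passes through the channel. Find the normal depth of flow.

Manning's equation rearranged: A R^(2/3) = nQ / (1·√S) = 0.027 × 222 / (√0.018) = 44.68.
At y = 3.88 m: A R^(2/3) = 31.77 — short.
At y = 5.92 m: A R^(2/3) = 53.93 — over.
At y = 5.08 m: A R^(2/3) = 44.67 — ≈ 44.68.

y_n = 5.08 m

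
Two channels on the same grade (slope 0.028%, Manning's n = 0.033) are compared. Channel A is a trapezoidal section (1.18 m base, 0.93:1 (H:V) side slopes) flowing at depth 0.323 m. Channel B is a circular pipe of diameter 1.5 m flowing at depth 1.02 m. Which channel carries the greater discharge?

Channel A: With bottom width b = 1.18 m and side slope z = 0.93: A = (b + zy)y = (1.18 + 0.93×0.323)×0.323 = 0.4782 m²; P = b + 2y√(1+z²) = 1.18 + 2×0.323×1.366 = 2.062 m. Hydraulic radius R = A/P = 0.4782/2.062 = 0.2319 m. Q_A = (1/0.033)·0.4782·0.2319^(2/3)·√0.00028 = 0.09151 m³/s.
Channel B: For a circular section of diameter D = 1.5 m at depth y = 1.02 m, the central angle is θ = 2 arccos(1 − 2y/D) = 3.878 rad. Then A = (D²/8)(θ − sin θ) = 1.28 m² and P = Dθ/2 = 2.909 m. Hydraulic radius R = A/P = 1.28/2.909 = 0.44 m. Q_B = (1/0.033)·1.28·0.44^(2/3)·√0.00028 = 0.3753 m³/s.
Q_A = 0.09151 m³/s vs Q_B = 0.3753 m³/s, so channel B carries more.

channel B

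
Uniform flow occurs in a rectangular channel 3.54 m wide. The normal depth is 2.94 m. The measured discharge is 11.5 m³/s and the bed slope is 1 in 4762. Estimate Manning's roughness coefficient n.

n = 0.014

Flow area A = b·y = 3.54 × 2.94 = 10.41 m². Wetted perimeter P = b + 2y = 3.54 + 2×2.94 = 9.42 m.
Hydraulic radius R = A/P = 10.41/9.42 = 1.105 m.
Rearranging Manning's equation: n = (1/Q) A R^(2/3) S^(1/2) = (1/11.5) × 10.41 × 1.105^(2/3) × √0.00021 = 0.014.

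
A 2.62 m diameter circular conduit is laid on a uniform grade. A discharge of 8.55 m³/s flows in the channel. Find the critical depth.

y_c = 1.31 m

At critical depth, Q² T / (g A³) = 1, i.e. A³/T = Q²/g = 8.55²/9.81 = 7.452.
Try y = 1.06 m: A³/T = 3.324 — low.
Try y = 1.31 m: A³/T = 7.476 — close enough.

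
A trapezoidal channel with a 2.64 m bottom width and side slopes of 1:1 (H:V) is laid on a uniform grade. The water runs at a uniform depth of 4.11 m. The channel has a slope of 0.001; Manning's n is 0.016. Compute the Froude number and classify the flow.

subcritical

With bottom width b = 2.64 m and side slope z = 1: A = (b + zy)y = (2.64 + 1×4.11)×4.11 = 27.74 m²; P = b + 2y√(1+z²) = 2.64 + 2×4.11×1.414 = 14.26 m.
Hydraulic radius R = A/P = 27.74/14.26 = 1.945 m.
V = (1/n) R^(2/3) √S = (1/0.016) × 1.945^(2/3) × √0.001 = 3.079 m/s. Hydraulic depth D_h = A/T = 27.74/10.86 = 2.555 m.
Froude number Fr = V/√(g·D_h) = 3.079/√(9.81×2.555) = 0.615, which is less than 1, so the flow is subcritical.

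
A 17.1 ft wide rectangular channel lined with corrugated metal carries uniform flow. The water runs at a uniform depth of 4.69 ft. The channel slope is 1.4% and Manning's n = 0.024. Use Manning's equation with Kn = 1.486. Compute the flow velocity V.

Flow area A = b·y = 17.1 × 4.69 = 80.2 ft². Wetted perimeter P = b + 2y = 17.1 + 2×4.69 = 26.48 ft.
Hydraulic radius R = A/P = 80.2/26.48 = 3.029 ft.
From Manning's equation, V = (1.486/n) R^(2/3) S^(1/2) = (1.486/0.024) × 3.029^(2/3) × 0.014^(1/2) = 15.3 ft/s.

V = 15.3 ft/s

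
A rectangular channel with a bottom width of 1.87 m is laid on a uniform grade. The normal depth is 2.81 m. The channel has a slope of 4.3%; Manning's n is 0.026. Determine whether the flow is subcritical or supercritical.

Flow area A = b·y = 1.87 × 2.81 = 5.255 m². Wetted perimeter P = b + 2y = 1.87 + 2×2.81 = 7.49 m.
Hydraulic radius R = A/P = 5.255/7.49 = 0.7016 m.
V = (1/n) R^(2/3) √S = (1/0.026) × 0.7016^(2/3) × √0.043 = 6.297 m/s. Hydraulic depth D_h = A/T = 5.255/1.87 = 2.81 m.
Froude number Fr = V/√(g·D_h) = 6.297/√(9.81×2.81) = 1.2, which is greater than 1, so the flow is supercritical.

supercritical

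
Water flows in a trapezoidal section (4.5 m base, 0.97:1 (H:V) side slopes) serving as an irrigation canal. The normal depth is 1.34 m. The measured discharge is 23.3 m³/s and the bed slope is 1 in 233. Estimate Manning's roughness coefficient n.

n = 0.021

With bottom width b = 4.5 m and side slope z = 0.97: A = (b + zy)y = (4.5 + 0.97×1.34)×1.34 = 7.772 m²; P = b + 2y√(1+z²) = 4.5 + 2×1.34×1.393 = 8.234 m.
Hydraulic radius R = A/P = 7.772/8.234 = 0.9439 m.
Rearranging Manning's equation: n = (1/Q) A R^(2/3) S^(1/2) = (1/23.3) × 7.772 × 0.9439^(2/3) × √0.004292 = 0.021.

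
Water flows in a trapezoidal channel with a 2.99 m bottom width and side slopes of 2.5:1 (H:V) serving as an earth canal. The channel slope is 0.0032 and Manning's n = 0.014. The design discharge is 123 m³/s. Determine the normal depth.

Manning's equation rearranged: A R^(2/3) = nQ / (1·√S) = 0.014 × 123 / (√0.0032) = 30.44.
At y = 2.05 m: A R^(2/3) = 18.64 — too small.
At y = 2.56 m: A R^(2/3) = 30.55 — matches.

y_n = 2.56 m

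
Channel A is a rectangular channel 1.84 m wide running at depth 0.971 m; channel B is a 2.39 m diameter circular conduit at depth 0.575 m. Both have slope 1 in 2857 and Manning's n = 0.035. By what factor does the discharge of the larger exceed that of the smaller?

2.68

Channel A: Flow area A = b·y = 1.84 × 0.971 = 1.787 m². Wetted perimeter P = b + 2y = 1.84 + 2×0.971 = 3.782 m. Hydraulic radius R = A/P = 1.787/3.782 = 0.4724 m. Q_A = (1/0.035)·1.787·0.4724^(2/3)·√0.00035 = 0.5793 m³/s.
Channel B: For a circular section of diameter D = 2.39 m at depth y = 0.575 m, the central angle is θ = 2 arccos(1 − 2y/D) = 2.051 rad. Then A = (D²/8)(θ − sin θ) = 0.8308 m² and P = Dθ/2 = 2.451 m. Hydraulic radius R = A/P = 0.8308/2.451 = 0.339 m. Q_B = (1/0.035)·0.8308·0.339^(2/3)·√0.00035 = 0.2159 m³/s.
The larger discharge is 0.5793 m³/s and the smaller is 0.2159 m³/s; the ratio is 2.68.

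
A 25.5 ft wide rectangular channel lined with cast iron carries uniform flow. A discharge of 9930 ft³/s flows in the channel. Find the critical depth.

y_c = 16.8 ft

For a rectangular channel, critical depth y_c = (q²/g)^(1/3) where q = Q/b = 9930/25.5 = 389.4 ft²/s.
So y_c = (389.4²/32.2)^(1/3) = 16.8 ft.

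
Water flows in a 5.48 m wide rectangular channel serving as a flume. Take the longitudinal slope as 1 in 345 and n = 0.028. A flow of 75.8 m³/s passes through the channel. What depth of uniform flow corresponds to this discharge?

Manning's equation rearranged: A R^(2/3) = nQ / (1·√S) = 0.028 × 75.8 / (√0.002899) = 39.42.
At y = 5.34 m: A R^(2/3) = 43.48 — too large.
At y = 4.93 m: A R^(2/3) = 39.4 — close enough.

y_n = 4.93 m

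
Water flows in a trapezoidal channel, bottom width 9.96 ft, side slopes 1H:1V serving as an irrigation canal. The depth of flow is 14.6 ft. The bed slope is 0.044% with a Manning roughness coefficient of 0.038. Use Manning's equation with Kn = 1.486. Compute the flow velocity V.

V = 3 ft/s

With bottom width b = 9.96 ft and side slope z = 1: A = (b + zy)y = (9.96 + 1×14.6)×14.6 = 358.6 ft²; P = b + 2y√(1+z²) = 9.96 + 2×14.6×1.414 = 51.26 ft.
Hydraulic radius R = A/P = 358.6/51.26 = 6.996 ft.
From Manning's equation, V = (1.486/n) R^(2/3) S^(1/2) = (1.486/0.038) × 6.996^(2/3) × 0.00044^(1/2) = 3 ft/s.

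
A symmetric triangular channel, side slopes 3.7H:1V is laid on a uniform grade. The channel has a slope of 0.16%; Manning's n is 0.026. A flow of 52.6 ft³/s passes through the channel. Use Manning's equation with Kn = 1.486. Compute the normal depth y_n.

Manning's equation rearranged: A R^(2/3) = nQ / (1.486·√S) = 0.026 × 52.6 / (1.486 × √0.0016) = 23.01.
Try y = 3 ft: A R^(2/3) = 42.62 — too large.
Try y = 2.38 ft: A R^(2/3) = 22.99 — matches.

y_n = 2.38 ft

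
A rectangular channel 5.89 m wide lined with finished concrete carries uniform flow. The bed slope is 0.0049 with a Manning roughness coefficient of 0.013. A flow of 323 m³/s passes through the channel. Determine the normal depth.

Manning's equation rearranged: A R^(2/3) = nQ / (1·√S) = 0.013 × 323 / (√0.0049) = 59.99.
Trying y = 7.58 m: A R^(2/3) = 73.7 — high.
Trying y = 5.25 m: A R^(2/3) = 47.21 — low.
Trying y = 6.38 m: A R^(2/3) = 59.95 — ≈ 59.99.

y_n = 6.38 m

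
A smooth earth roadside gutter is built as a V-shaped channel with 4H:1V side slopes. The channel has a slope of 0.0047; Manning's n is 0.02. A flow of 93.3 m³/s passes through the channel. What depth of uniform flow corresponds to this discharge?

Manning's equation rearranged: A R^(2/3) = nQ / (1·√S) = 0.02 × 93.3 / (√0.0047) = 27.22.
Trying y = 1.81 m: A R^(2/3) = 12.02 — short.
Trying y = 2.95 m: A R^(2/3) = 44.2 — over.
Trying y = 2.46 m: A R^(2/3) = 27.23 — matches.

y_n = 2.46 m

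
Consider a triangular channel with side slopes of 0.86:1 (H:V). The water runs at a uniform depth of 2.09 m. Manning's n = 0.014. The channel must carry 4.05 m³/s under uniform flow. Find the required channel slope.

S = 0.00038

For a triangular section with side slope z = 0.86: A = zy² = 0.86×2.09² = 3.757 m²; P = 2y√(1+z²) = 2×2.09×1.319 = 5.513 m.
Hydraulic radius R = A/P = 3.757/5.513 = 0.6814 m.
From Manning's equation, S = [nQ / (1 A R^(2/3))]² = [0.014 × 4.05 / (1 × 3.757 × 0.6814^(2/3))]² = 0.00038.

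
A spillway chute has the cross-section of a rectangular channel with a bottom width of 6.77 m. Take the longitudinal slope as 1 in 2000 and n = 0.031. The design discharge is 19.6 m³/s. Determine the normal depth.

Manning's equation rearranged: A R^(2/3) = nQ / (1·√S) = 0.031 × 19.6 / (√0.0005) = 27.17.
At y = 2.61 m: A R^(2/3) = 22.88 — short.
At y = 3.57 m: A R^(2/3) = 34.93 — over.
At y = 2.96 m: A R^(2/3) = 27.17 — close enough.

y_n = 2.96 m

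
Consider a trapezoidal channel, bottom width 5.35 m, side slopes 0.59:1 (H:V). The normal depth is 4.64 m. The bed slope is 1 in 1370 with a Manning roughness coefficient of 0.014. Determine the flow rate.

Q = 127 m³/s

With bottom width b = 5.35 m and side slope z = 0.59: A = (b + zy)y = (5.35 + 0.59×4.64)×4.64 = 37.53 m²; P = b + 2y√(1+z²) = 5.35 + 2×4.64×1.161 = 16.12 m.
Hydraulic radius R = A/P = 37.53/16.12 = 2.327 m.
Manning's equation: Q = (1/n) A R^(2/3) S^(1/2) = (1/0.014) × 37.53 × 2.327^(2/3) × 0.0007299^(1/2) = 127 m³/s.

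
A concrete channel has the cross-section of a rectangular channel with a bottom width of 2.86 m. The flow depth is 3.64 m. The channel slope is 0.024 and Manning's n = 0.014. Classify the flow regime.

Flow area A = b·y = 2.86 × 3.64 = 10.41 m². Wetted perimeter P = b + 2y = 2.86 + 2×3.64 = 10.14 m.
Hydraulic radius R = A/P = 10.41/10.14 = 1.027 m.
V = (1/n) R^(2/3) √S = (1/0.014) × 1.027^(2/3) × √0.024 = 11.26 m/s. Hydraulic depth D_h = A/T = 10.41/2.86 = 3.64 m.
Froude number Fr = V/√(g·D_h) = 11.26/√(9.81×3.64) = 1.88, which is greater than 1, so the flow is supercritical.

supercritical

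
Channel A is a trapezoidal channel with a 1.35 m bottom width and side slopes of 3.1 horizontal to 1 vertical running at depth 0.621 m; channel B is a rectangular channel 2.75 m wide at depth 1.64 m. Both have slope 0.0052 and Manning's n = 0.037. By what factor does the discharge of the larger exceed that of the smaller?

Channel A: With bottom width b = 1.35 m and side slope z = 3.1: A = (b + zy)y = (1.35 + 3.1×0.621)×0.621 = 2.034 m²; P = b + 2y√(1+z²) = 1.35 + 2×0.621×3.257 = 5.396 m. Hydraulic radius R = A/P = 2.034/5.396 = 0.3769 m. Q_A = (1/0.037)·2.034·0.3769^(2/3)·√0.0052 = 2.068 m³/s.
Channel B: Flow area A = b·y = 2.75 × 1.64 = 4.51 m². Wetted perimeter P = b + 2y = 2.75 + 2×1.64 = 6.03 m. Hydraulic radius R = A/P = 4.51/6.03 = 0.7479 m. Q_B = (1/0.037)·4.51·0.7479^(2/3)·√0.0052 = 7.242 m³/s.
The larger discharge is 7.242 m³/s and the smaller is 2.068 m³/s; the ratio is 3.5.

3.5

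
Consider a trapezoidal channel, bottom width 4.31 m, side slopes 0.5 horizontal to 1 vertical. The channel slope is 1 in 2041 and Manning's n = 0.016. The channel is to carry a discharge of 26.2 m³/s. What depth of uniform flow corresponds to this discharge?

y_n = 2.63 m

Manning's equation rearranged: A R^(2/3) = nQ / (1·√S) = 0.016 × 26.2 / (√0.00049) = 18.94.
At y = 3.17 m: A R^(2/3) = 25.98 — over.
At y = 1.82 m: A R^(2/3) = 10.33 — short.
At y = 2.63 m: A R^(2/3) = 18.97 — ≈ 18.94.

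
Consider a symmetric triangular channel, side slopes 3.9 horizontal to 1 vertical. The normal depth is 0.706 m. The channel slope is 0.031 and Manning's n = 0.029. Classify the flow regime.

For a triangular section with side slope z = 3.9: A = zy² = 3.9×0.706² = 1.944 m²; P = 2y√(1+z²) = 2×0.706×4.026 = 5.685 m.
Hydraulic radius R = A/P = 1.944/5.685 = 0.3419 m.
V = (1/n) R^(2/3) √S = (1/0.029) × 0.3419^(2/3) × √0.031 = 2.969 m/s. Hydraulic depth D_h = A/T = 1.944/5.507 = 0.353 m.
Froude number Fr = V/√(g·D_h) = 2.969/√(9.81×0.353) = 1.6, which is greater than 1, so the flow is supercritical.

supercritical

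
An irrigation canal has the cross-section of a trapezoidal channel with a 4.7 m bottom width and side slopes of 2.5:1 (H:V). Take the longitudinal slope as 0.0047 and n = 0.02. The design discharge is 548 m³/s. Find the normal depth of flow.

Manning's equation rearranged: A R^(2/3) = nQ / (1·√S) = 0.02 × 548 / (√0.0047) = 159.9.
Try y = 3.74 m: A R^(2/3) = 86.59 — low.
Try y = 4.9 m: A R^(2/3) = 159.9 — ≈ 159.9.

y_n = 4.9 m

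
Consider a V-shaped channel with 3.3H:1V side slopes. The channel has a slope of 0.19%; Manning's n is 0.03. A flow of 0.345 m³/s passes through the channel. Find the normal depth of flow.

y_n = 0.448 m

Manning's equation rearranged: A R^(2/3) = nQ / (1·√S) = 0.03 × 0.345 / (√0.0019) = 0.2374.
Try y = 0.572 m: A R^(2/3) = 0.4552 — high.
Try y = 0.393 m: A R^(2/3) = 0.1673 — low.
Try y = 0.448 m: A R^(2/3) = 0.2372 — close enough.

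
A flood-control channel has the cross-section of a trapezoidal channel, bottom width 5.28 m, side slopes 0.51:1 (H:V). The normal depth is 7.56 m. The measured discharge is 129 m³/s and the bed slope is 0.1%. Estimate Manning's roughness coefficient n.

With bottom width b = 5.28 m and side slope z = 0.51: A = (b + zy)y = (5.28 + 0.51×7.56)×7.56 = 69.07 m²; P = b + 2y√(1+z²) = 5.28 + 2×7.56×1.123 = 22.25 m.
Hydraulic radius R = A/P = 69.07/22.25 = 3.104 m.
Rearranging Manning's equation: n = (1/Q) A R^(2/3) S^(1/2) = (1/129) × 69.07 × 3.104^(2/3) × √0.001 = 0.036.

n = 0.036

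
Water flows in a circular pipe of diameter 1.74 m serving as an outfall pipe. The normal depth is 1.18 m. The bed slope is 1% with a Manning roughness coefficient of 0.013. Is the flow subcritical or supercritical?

For a circular section of diameter D = 1.74 m at depth y = 1.18 m, the central angle is θ = 2 arccos(1 − 2y/D) = 3.87 rad. Then A = (D²/8)(θ − sin θ) = 1.717 m² and P = Dθ/2 = 3.367 m.
Hydraulic radius R = A/P = 1.717/3.367 = 0.5098 m.
V = (1/n) R^(2/3) √S = (1/0.013) × 0.5098^(2/3) × √0.01 = 4.909 m/s. Hydraulic depth D_h = A/T = 1.717/1.626 = 1.056 m.
Froude number Fr = V/√(g·D_h) = 4.909/√(9.81×1.056) = 1.53, which is greater than 1, so the flow is supercritical.

supercritical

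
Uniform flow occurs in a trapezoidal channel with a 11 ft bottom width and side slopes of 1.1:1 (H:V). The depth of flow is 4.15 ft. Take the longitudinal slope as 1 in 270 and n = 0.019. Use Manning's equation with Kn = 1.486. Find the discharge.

With bottom width b = 11 ft and side slope z = 1.1: A = (b + zy)y = (11 + 1.1×4.15)×4.15 = 64.59 ft²; P = b + 2y√(1+z²) = 11 + 2×4.15×1.487 = 23.34 ft.
Hydraulic radius R = A/P = 64.59/23.34 = 2.768 ft.
Manning's equation: Q = (1.486/n) A R^(2/3) S^(1/2) = (1.486/0.019) × 64.59 × 2.768^(2/3) × 0.003704^(1/2) = 606 ft³/s.

Q = 606 ft³/s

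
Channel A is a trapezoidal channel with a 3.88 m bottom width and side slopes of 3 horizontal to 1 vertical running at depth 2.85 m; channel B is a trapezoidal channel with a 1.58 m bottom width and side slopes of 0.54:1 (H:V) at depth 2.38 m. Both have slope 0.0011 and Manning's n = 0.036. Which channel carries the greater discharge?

channel A

Channel A: With bottom width b = 3.88 m and side slope z = 3: A = (b + zy)y = (3.88 + 3×2.85)×2.85 = 35.43 m²; P = b + 2y√(1+z²) = 3.88 + 2×2.85×3.162 = 21.9 m. Hydraulic radius R = A/P = 35.43/21.9 = 1.617 m. Q_A = (1/0.036)·35.43·1.617^(2/3)·√0.0011 = 44.97 m³/s.
Channel B: With bottom width b = 1.58 m and side slope z = 0.54: A = (b + zy)y = (1.58 + 0.54×2.38)×2.38 = 6.819 m²; P = b + 2y√(1+z²) = 1.58 + 2×2.38×1.136 = 6.99 m. Hydraulic radius R = A/P = 6.819/6.99 = 0.9756 m. Q_B = (1/0.036)·6.819·0.9756^(2/3)·√0.0011 = 6.18 m³/s.
Q_A = 44.97 m³/s vs Q_B = 6.18 m³/s, so channel A carries more.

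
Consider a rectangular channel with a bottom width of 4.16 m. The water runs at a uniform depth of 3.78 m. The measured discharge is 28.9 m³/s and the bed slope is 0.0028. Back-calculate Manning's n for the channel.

Flow area A = b·y = 4.16 × 3.78 = 15.72 m². Wetted perimeter P = b + 2y = 4.16 + 2×3.78 = 11.72 m.
Hydraulic radius R = A/P = 15.72/11.72 = 1.342 m.
Rearranging Manning's equation: n = (1/Q) A R^(2/3) S^(1/2) = (1/28.9) × 15.72 × 1.342^(2/3) × √0.0028 = 0.035.

n = 0.035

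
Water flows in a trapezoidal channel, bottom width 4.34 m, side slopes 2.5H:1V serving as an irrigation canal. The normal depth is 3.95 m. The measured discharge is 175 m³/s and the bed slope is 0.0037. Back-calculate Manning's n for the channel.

With bottom width b = 4.34 m and side slope z = 2.5: A = (b + zy)y = (4.34 + 2.5×3.95)×3.95 = 56.15 m²; P = b + 2y√(1+z²) = 4.34 + 2×3.95×2.693 = 25.61 m.
Hydraulic radius R = A/P = 56.15/25.61 = 2.192 m.
Rearranging Manning's equation: n = (1/Q) A R^(2/3) S^(1/2) = (1/175) × 56.15 × 2.192^(2/3) × √0.0037 = 0.0329.

n = 0.0329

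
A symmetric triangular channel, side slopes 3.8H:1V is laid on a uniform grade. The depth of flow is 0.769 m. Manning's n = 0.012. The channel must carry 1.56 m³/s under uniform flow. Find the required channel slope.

S = 0.00026

For a triangular section with side slope z = 3.8: A = zy² = 3.8×0.769² = 2.247 m²; P = 2y√(1+z²) = 2×0.769×3.929 = 6.043 m.
Hydraulic radius R = A/P = 2.247/6.043 = 0.3718 m.
From Manning's equation, S = [nQ / (1 A R^(2/3))]² = [0.012 × 1.56 / (1 × 2.247 × 0.3718^(2/3))]² = 0.00026.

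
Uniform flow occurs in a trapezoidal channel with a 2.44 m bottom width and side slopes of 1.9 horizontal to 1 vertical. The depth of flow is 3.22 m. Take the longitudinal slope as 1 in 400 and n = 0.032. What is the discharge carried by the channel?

With bottom width b = 2.44 m and side slope z = 1.9: A = (b + zy)y = (2.44 + 1.9×3.22)×3.22 = 27.56 m²; P = b + 2y√(1+z²) = 2.44 + 2×3.22×2.147 = 16.27 m.
Hydraulic radius R = A/P = 27.56/16.27 = 1.694 m.
Manning's equation: Q = (1/n) A R^(2/3) S^(1/2) = (1/0.032) × 27.56 × 1.694^(2/3) × 0.0025^(1/2) = 61.2 m³/s.

Q = 61.2 m³/s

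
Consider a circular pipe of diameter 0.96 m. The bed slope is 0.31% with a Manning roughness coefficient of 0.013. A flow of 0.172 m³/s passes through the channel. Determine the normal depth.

y_n = 0.246 m

Manning's equation rearranged: A R^(2/3) = nQ / (1·√S) = 0.013 × 0.172 / (√0.0031) = 0.04016.
Trying y = 0.199 m: A R^(2/3) = 0.02632 — short.
Trying y = 0.246 m: A R^(2/3) = 0.04021 — ≈ 0.04016.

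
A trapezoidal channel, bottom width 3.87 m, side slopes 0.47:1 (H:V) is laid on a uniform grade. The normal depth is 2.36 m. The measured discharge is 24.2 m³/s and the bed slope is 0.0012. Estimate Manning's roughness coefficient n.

With bottom width b = 3.87 m and side slope z = 0.47: A = (b + zy)y = (3.87 + 0.47×2.36)×2.36 = 11.75 m²; P = b + 2y√(1+z²) = 3.87 + 2×2.36×1.105 = 9.085 m.
Hydraulic radius R = A/P = 11.75/9.085 = 1.293 m.
Rearranging Manning's equation: n = (1/Q) A R^(2/3) S^(1/2) = (1/24.2) × 11.75 × 1.293^(2/3) × √0.0012 = 0.02.

n = 0.02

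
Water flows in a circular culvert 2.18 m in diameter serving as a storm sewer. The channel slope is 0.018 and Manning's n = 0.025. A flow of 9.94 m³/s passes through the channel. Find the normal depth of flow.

y_n = 1.4 m

Manning's equation rearranged: A R^(2/3) = nQ / (1·√S) = 0.025 × 9.94 / (√0.018) = 1.852.
Trying y = 1.62 m: A R^(2/3) = 2.247 — over.
Trying y = 1.22 m: A R^(2/3) = 1.5 — short.
Trying y = 1.4 m: A R^(2/3) = 1.851 — ≈ 1.852.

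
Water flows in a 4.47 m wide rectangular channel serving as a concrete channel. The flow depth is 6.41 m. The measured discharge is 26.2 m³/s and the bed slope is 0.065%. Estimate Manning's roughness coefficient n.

Flow area A = b·y = 4.47 × 6.41 = 28.65 m². Wetted perimeter P = b + 2y = 4.47 + 2×6.41 = 17.29 m.
Hydraulic radius R = A/P = 28.65/17.29 = 1.657 m.
Rearranging Manning's equation: n = (1/Q) A R^(2/3) S^(1/2) = (1/26.2) × 28.65 × 1.657^(2/3) × √0.00065 = 0.039.

n = 0.039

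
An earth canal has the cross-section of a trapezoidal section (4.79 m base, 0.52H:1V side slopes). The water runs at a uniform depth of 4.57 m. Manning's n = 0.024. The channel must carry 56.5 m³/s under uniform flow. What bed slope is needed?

With bottom width b = 4.79 m and side slope z = 0.52: A = (b + zy)y = (4.79 + 0.52×4.57)×4.57 = 32.75 m²; P = b + 2y√(1+z²) = 4.79 + 2×4.57×1.127 = 15.09 m.
Hydraulic radius R = A/P = 32.75/15.09 = 2.17 m.
From Manning's equation, S = [nQ / (1 A R^(2/3))]² = [0.024 × 56.5 / (1 × 32.75 × 2.17^(2/3))]² = 0.00061.

S = 0.00061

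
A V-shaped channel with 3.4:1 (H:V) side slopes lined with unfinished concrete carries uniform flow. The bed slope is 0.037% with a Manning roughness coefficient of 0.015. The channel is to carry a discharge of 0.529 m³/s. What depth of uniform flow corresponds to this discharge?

y_n = 0.545 m

Manning's equation rearranged: A R^(2/3) = nQ / (1·√S) = 0.015 × 0.529 / (√0.00037) = 0.4125.
Try y = 0.661 m: A R^(2/3) = 0.6907 — high.
Try y = 0.382 m: A R^(2/3) = 0.1601 — low.
Try y = 0.545 m: A R^(2/3) = 0.4129 — ≈ 0.4125.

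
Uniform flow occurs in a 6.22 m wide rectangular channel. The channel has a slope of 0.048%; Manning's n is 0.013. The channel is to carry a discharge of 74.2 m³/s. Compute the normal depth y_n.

y_n = 4.67 m

Manning's equation rearranged: A R^(2/3) = nQ / (1·√S) = 0.013 × 74.2 / (√0.00048) = 44.03.
At y = 5.53 m: A R^(2/3) = 54.43 — over.
At y = 3.67 m: A R^(2/3) = 32.3 — short.
At y = 4.67 m: A R^(2/3) = 44.04 — close enough.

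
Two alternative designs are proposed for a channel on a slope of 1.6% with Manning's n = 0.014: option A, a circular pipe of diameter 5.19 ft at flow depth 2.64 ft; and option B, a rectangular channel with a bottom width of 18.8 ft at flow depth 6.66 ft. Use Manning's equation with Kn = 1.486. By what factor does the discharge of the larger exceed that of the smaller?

23.9

Channel A: For a circular section of diameter D = 5.19 ft at depth y = 2.64 ft, the central angle is θ = 2 arccos(1 − 2y/D) = 3.176 rad. Then A = (D²/8)(θ − sin θ) = 10.81 ft² and P = Dθ/2 = 8.242 ft. Hydraulic radius R = A/P = 10.81/8.242 = 1.312 ft. Q_A = (1.486/0.014)·10.81·1.312^(2/3)·√0.016 = 173.9 ft³/s.
Channel B: Flow area A = b·y = 18.8 × 6.66 = 125.2 ft². Wetted perimeter P = b + 2y = 18.8 + 2×6.66 = 32.12 ft. Hydraulic radius R = A/P = 125.2/32.12 = 3.898 ft. Q_B = (1.486/0.014)·125.2·3.898^(2/3)·√0.016 = 4164 ft³/s.
The larger discharge is 4164 ft³/s and the smaller is 173.9 ft³/s; the ratio is 23.9.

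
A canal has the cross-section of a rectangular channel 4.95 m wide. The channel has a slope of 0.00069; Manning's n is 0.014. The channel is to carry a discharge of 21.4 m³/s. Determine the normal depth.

Manning's equation rearranged: A R^(2/3) = nQ / (1·√S) = 0.014 × 21.4 / (√0.00069) = 11.41.
At y = 1.61 m: A R^(2/3) = 7.839 — low.
At y = 2.56 m: A R^(2/3) = 14.77 — high.
At y = 2.11 m: A R^(2/3) = 11.39 — matches.

y_n = 2.11 m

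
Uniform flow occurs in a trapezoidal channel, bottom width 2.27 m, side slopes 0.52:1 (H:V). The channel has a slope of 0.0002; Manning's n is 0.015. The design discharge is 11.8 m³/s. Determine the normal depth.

Manning's equation rearranged: A R^(2/3) = nQ / (1·√S) = 0.015 × 11.8 / (√0.0002) = 12.52.
Try y = 2.2 m: A R^(2/3) = 7.705 — too small.
Try y = 3.32 m: A R^(2/3) = 16.29 — too large.
Try y = 2.88 m: A R^(2/3) = 12.51 — close enough.

y_n = 2.88 m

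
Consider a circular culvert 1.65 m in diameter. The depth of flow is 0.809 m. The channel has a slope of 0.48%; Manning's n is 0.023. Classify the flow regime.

subcritical

For a circular section of diameter D = 1.65 m at depth y = 0.809 m, the central angle is θ = 2 arccos(1 − 2y/D) = 3.103 rad. Then A = (D²/8)(θ − sin θ) = 1.043 m² and P = Dθ/2 = 2.56 m.
Hydraulic radius R = A/P = 1.043/2.56 = 0.4073 m.
V = (1/n) R^(2/3) √S = (1/0.023) × 0.4073^(2/3) × √0.0048 = 1.655 m/s. Hydraulic depth D_h = A/T = 1.043/1.65 = 0.6321 m.
Froude number Fr = V/√(g·D_h) = 1.655/√(9.81×0.6321) = 0.665, which is less than 1, so the flow is subcritical.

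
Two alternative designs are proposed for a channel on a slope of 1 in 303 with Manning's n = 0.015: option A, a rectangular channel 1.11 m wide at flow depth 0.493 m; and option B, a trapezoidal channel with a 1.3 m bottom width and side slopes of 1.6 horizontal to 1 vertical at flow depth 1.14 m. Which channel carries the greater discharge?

channel B

Channel A: Flow area A = b·y = 1.11 × 0.493 = 0.5472 m². Wetted perimeter P = b + 2y = 1.11 + 2×0.493 = 2.096 m. Hydraulic radius R = A/P = 0.5472/2.096 = 0.2611 m. Q_A = (1/0.015)·0.5472·0.2611^(2/3)·√0.0033 = 0.8561 m³/s.
Channel B: With bottom width b = 1.3 m and side slope z = 1.6: A = (b + zy)y = (1.3 + 1.6×1.14)×1.14 = 3.561 m²; P = b + 2y√(1+z²) = 1.3 + 2×1.14×1.887 = 5.602 m. Hydraulic radius R = A/P = 3.561/5.602 = 0.6357 m. Q_B = (1/0.015)·3.561·0.6357^(2/3)·√0.0033 = 10.08 m³/s.
Q_A = 0.8561 m³/s vs Q_B = 10.08 m³/s, so channel B carries more.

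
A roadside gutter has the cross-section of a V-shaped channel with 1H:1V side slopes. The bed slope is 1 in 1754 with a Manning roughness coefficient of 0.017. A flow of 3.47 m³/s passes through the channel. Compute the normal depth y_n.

y_n = 1.82 m

Manning's equation rearranged: A R^(2/3) = nQ / (1·√S) = 0.017 × 3.47 / (√0.0005701) = 2.471.
At y = 1.54 m: A R^(2/3) = 1.581 — too small.
At y = 1.82 m: A R^(2/3) = 2.469 — matches.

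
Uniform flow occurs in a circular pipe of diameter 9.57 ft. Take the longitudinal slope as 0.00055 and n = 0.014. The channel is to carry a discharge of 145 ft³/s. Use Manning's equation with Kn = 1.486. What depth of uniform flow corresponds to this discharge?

y_n = 4.52 ft

Manning's equation rearranged: A R^(2/3) = nQ / (1.486·√S) = 0.014 × 145 / (1.486 × √0.00055) = 58.25.
Try y = 3.1 ft: A R^(2/3) = 29.21 — low.
Try y = 5.24 ft: A R^(2/3) = 74.82 — high.
Try y = 4.52 ft: A R^(2/3) = 58.34 — close enough.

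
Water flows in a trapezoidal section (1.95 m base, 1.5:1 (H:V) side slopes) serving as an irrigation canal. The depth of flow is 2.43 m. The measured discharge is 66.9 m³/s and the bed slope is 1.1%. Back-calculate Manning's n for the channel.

With bottom width b = 1.95 m and side slope z = 1.5: A = (b + zy)y = (1.95 + 1.5×2.43)×2.43 = 13.6 m²; P = b + 2y√(1+z²) = 1.95 + 2×2.43×1.803 = 10.71 m.
Hydraulic radius R = A/P = 13.6/10.71 = 1.269 m.
Rearranging Manning's equation: n = (1/Q) A R^(2/3) S^(1/2) = (1/66.9) × 13.6 × 1.269^(2/3) × √0.011 = 0.025.

n = 0.025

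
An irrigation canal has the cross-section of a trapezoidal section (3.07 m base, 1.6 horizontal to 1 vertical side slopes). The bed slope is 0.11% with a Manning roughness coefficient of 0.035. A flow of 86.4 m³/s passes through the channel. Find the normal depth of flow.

y_n = 4.75 m

Manning's equation rearranged: A R^(2/3) = nQ / (1·√S) = 0.035 × 86.4 / (√0.0011) = 91.18.
Trying y = 4.2 m: A R^(2/3) = 68.99 — too small.
Trying y = 4.75 m: A R^(2/3) = 91.21 — ≈ 91.18.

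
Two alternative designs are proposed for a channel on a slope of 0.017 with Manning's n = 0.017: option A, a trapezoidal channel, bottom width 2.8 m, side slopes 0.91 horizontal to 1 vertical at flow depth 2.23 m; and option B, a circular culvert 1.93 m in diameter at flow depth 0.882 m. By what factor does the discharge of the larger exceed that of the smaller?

Channel A: With bottom width b = 2.8 m and side slope z = 0.91: A = (b + zy)y = (2.8 + 0.91×2.23)×2.23 = 10.77 m²; P = b + 2y√(1+z²) = 2.8 + 2×2.23×1.352 = 8.83 m. Hydraulic radius R = A/P = 10.77/8.83 = 1.22 m. Q_A = (1/0.017)·10.77·1.22^(2/3)·√0.017 = 94.28 m³/s.
Channel B: For a circular section of diameter D = 1.93 m at depth y = 0.882 m, the central angle is θ = 2 arccos(1 − 2y/D) = 2.969 rad. Then A = (D²/8)(θ − sin θ) = 1.303 m² and P = Dθ/2 = 2.865 m. Hydraulic radius R = A/P = 1.303/2.865 = 0.4547 m. Q_B = (1/0.017)·1.303·0.4547^(2/3)·√0.017 = 5.908 m³/s.
The larger discharge is 94.28 m³/s and the smaller is 5.908 m³/s; the ratio is 16.

16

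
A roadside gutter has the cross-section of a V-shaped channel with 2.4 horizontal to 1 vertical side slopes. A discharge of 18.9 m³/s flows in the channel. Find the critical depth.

At critical depth, Q² T / (g A³) = 1, i.e. A³/T = Q²/g = 18.9²/9.81 = 36.41.
Trying y = 1.84 m: A³/T = 60.74 — over.
Trying y = 1.66 m: A³/T = 36.3 — ≈ 36.41.

y_c = 1.66 m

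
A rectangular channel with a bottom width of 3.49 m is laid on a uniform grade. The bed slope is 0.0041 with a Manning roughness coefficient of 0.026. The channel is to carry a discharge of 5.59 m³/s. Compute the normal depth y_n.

y_n = 0.914 m

Manning's equation rearranged: A R^(2/3) = nQ / (1·√S) = 0.026 × 5.59 / (√0.0041) = 2.27.
Trying y = 0.705 m: A R^(2/3) = 1.554 — low.
Trying y = 1.06 m: A R^(2/3) = 2.803 — high.
Trying y = 0.914 m: A R^(2/3) = 2.269 — close enough.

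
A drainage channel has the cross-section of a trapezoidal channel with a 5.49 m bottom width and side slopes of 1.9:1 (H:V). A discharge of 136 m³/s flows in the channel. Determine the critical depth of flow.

At critical depth, Q² T / (g A³) = 1, i.e. A³/T = Q²/g = 136²/9.81 = 1885.
Try y = 3.55 m: A³/T = 4317 — over.
Try y = 2.5 m: A³/T = 1119 — short.
Try y = 2.87 m: A³/T = 1889 — matches.

y_c = 2.87 m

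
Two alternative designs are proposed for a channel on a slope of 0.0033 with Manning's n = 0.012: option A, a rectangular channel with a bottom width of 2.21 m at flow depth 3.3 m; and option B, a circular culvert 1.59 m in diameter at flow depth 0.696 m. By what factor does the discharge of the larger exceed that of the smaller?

Channel A: Flow area A = b·y = 2.21 × 3.3 = 7.293 m². Wetted perimeter P = b + 2y = 2.21 + 2×3.3 = 8.81 m. Hydraulic radius R = A/P = 7.293/8.81 = 0.8278 m. Q_A = (1/0.012)·7.293·0.8278^(2/3)·√0.0033 = 30.78 m³/s.
Channel B: For a circular section of diameter D = 1.59 m at depth y = 0.696 m, the central angle is θ = 2 arccos(1 − 2y/D) = 2.892 rad. Then A = (D²/8)(θ − sin θ) = 0.8358 m² and P = Dθ/2 = 2.299 m. Hydraulic radius R = A/P = 0.8358/2.299 = 0.3635 m. Q_B = (1/0.012)·0.8358·0.3635^(2/3)·√0.0033 = 2.038 m³/s.
The larger discharge is 30.78 m³/s and the smaller is 2.038 m³/s; the ratio is 15.1.

15.1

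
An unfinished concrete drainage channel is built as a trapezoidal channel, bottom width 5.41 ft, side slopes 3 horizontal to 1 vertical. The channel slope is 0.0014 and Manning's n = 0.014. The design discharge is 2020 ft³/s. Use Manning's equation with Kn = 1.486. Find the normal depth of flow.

Manning's equation rearranged: A R^(2/3) = nQ / (1.486·√S) = 0.014 × 2020 / (1.486 × √0.0014) = 508.6.
Trying y = 8.8 ft: A R^(2/3) = 772.5 — high.
Trying y = 7.41 ft: A R^(2/3) = 509 — close enough.

y_n = 7.41 ft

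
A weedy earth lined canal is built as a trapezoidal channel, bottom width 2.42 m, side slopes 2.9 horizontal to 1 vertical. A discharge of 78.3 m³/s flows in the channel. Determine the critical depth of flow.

At critical depth, Q² T / (g A³) = 1, i.e. A³/T = Q²/g = 78.3²/9.81 = 625.
At y = 1.68 m: A³/T = 151.1 — short.
At y = 2.34 m: A³/T = 625.1 — ≈ 625.

y_c = 2.34 m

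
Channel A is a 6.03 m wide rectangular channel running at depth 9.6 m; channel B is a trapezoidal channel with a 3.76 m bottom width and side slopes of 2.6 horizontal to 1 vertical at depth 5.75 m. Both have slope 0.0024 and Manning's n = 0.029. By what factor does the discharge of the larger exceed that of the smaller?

Channel A: Flow area A = b·y = 6.03 × 9.6 = 57.89 m². Wetted perimeter P = b + 2y = 6.03 + 2×9.6 = 25.23 m. Hydraulic radius R = A/P = 57.89/25.23 = 2.294 m. Q_A = (1/0.029)·57.89·2.294^(2/3)·√0.0024 = 170.1 m³/s.
Channel B: With bottom width b = 3.76 m and side slope z = 2.6: A = (b + zy)y = (3.76 + 2.6×5.75)×5.75 = 107.6 m²; P = b + 2y√(1+z²) = 3.76 + 2×5.75×2.786 = 35.8 m. Hydraulic radius R = A/P = 107.6/35.8 = 3.005 m. Q_B = (1/0.029)·107.6·3.005^(2/3)·√0.0024 = 378.5 m³/s.
The larger discharge is 378.5 m³/s and the smaller is 170.1 m³/s; the ratio is 2.22.

2.22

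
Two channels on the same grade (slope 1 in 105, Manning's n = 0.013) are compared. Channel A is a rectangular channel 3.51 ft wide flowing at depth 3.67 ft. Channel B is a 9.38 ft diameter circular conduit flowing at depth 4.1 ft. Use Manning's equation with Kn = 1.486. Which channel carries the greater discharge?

Channel A: Flow area A = b·y = 3.51 × 3.67 = 12.88 ft². Wetted perimeter P = b + 2y = 3.51 + 2×3.67 = 10.85 ft. Hydraulic radius R = A/P = 12.88/10.85 = 1.187 ft. Q_A = (1.486/0.013)·12.88·1.187^(2/3)·√0.009524 = 161.1 ft³/s.
Channel B: For a circular section of diameter D = 9.38 ft at depth y = 4.1 ft, the central angle is θ = 2 arccos(1 − 2y/D) = 2.889 rad. Then A = (D²/8)(θ − sin θ) = 29.03 ft² and P = Dθ/2 = 13.55 ft. Hydraulic radius R = A/P = 29.03/13.55 = 2.142 ft. Q_B = (1.486/0.013)·29.03·2.142^(2/3)·√0.009524 = 538.2 ft³/s.
Q_A = 161.1 ft³/s vs Q_B = 538.2 ft³/s, so channel B carries more.

channel B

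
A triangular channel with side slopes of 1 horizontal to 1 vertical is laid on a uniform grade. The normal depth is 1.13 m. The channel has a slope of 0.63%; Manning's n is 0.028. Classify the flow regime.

subcritical

For a triangular section with side slope z = 1: A = zy² = 1×1.13² = 1.277 m²; P = 2y√(1+z²) = 2×1.13×1.414 = 3.196 m.
Hydraulic radius R = A/P = 1.277/3.196 = 0.3995 m.
V = (1/n) R^(2/3) √S = (1/0.028) × 0.3995^(2/3) × √0.0063 = 1.538 m/s. Hydraulic depth D_h = A/T = 1.277/2.26 = 0.565 m.
Froude number Fr = V/√(g·D_h) = 1.538/√(9.81×0.565) = 0.653, which is less than 1, so the flow is subcritical.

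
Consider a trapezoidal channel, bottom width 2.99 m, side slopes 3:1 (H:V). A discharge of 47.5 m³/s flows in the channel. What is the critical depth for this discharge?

y_c = 1.76 m

At critical depth, Q² T / (g A³) = 1, i.e. A³/T = Q²/g = 47.5²/9.81 = 230.
Try y = 1.43 m: A³/T = 97.51 — short.
Try y = 2.15 m: A³/T = 526.1 — over.
Try y = 1.76 m: A³/T = 227.6 — close enough.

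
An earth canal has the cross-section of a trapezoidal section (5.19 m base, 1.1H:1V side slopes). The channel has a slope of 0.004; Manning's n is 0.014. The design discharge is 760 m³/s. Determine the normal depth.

Manning's equation rearranged: A R^(2/3) = nQ / (1·√S) = 0.014 × 760 / (√0.004) = 168.2.
At y = 8.08 m: A R^(2/3) = 281.5 — high.
At y = 6.35 m: A R^(2/3) = 168.3 — ≈ 168.2.

y_n = 6.35 m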